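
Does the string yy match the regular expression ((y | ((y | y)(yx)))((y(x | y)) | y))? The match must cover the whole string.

yes

Split as y·y: (y|((y|y)(yx))) matches y and ((y(x|y))|y) matches y.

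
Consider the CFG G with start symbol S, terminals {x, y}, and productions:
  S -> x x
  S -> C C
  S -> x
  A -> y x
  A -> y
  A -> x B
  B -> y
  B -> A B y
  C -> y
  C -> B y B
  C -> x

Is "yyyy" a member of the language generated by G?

S ⇒ CC ⇒ ByBC ⇒ yyBC ⇒ yyyC ⇒ yyyy

yes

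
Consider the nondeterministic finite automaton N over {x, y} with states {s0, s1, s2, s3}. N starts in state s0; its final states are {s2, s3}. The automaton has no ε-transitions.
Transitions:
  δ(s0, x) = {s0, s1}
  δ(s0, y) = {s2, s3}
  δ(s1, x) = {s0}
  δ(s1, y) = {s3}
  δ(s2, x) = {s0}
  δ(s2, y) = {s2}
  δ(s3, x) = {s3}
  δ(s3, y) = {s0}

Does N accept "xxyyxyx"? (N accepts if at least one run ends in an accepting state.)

accepted

Start: {s0}
read x: {s0, s1}
read x: {s0, s1}
read y: {s2, s3}
read y: {s0, s2}
read x: {s0, s1}
read y: {s2, s3}
read x: {s0, s3}
Reachable ∩ accepting = {s3} — nonempty.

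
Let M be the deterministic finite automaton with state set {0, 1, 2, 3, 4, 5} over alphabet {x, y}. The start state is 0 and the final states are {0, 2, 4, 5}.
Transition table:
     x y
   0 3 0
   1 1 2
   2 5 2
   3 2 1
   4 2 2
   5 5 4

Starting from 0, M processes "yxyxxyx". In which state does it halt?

0 --y--> 0
0 --x--> 3
3 --y--> 1
1 --x--> 1
1 --x--> 1
1 --y--> 2
2 --x--> 5

5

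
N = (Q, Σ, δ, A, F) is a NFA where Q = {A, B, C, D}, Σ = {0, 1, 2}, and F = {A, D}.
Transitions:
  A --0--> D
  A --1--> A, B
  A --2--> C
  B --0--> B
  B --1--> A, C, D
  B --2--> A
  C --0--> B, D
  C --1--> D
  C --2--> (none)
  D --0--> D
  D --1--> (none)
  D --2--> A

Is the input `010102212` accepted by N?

rejected

Start: {A}
read 0: {D}
read 1: {}
The reachable set is empty and stays empty for the remaining 7 symbols.
Reachable ∩ accepting = {} — empty.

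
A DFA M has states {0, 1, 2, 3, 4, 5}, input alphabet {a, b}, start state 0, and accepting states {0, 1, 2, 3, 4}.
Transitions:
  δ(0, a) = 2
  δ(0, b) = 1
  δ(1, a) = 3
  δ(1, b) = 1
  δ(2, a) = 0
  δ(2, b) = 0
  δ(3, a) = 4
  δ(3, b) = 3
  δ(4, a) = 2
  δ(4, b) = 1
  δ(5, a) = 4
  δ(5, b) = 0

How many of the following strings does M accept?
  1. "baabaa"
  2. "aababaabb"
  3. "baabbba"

3

"baabaa": accepted
"aababaabb": accepted
"baabbba": accepted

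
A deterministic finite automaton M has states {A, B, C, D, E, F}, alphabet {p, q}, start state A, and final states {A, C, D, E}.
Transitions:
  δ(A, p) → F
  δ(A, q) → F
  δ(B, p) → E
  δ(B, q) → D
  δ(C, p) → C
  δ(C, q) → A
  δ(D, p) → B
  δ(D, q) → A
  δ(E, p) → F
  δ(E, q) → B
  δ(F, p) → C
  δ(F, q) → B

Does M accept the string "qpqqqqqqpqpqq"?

A --q--> F
F --p--> C
C --q--> A
A --q--> F
F --q--> B
B --q--> D
D --q--> A
A --q--> F
F --p--> C
C --q--> A
A --p--> F
F --q--> B
B --q--> D
End in state D, which is an accepting state.

accepted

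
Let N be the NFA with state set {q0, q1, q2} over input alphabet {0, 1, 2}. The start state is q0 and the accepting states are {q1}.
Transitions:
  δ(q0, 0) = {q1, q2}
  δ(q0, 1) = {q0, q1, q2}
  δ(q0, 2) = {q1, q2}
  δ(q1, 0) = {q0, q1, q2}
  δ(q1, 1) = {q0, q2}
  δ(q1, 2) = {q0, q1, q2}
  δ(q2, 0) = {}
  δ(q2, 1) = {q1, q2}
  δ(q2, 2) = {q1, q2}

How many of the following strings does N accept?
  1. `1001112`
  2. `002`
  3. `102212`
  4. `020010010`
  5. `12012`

`1001112`: accepted
`002`: accepted
`102212`: accepted
`020010010`: accepted
`12012`: accepted

5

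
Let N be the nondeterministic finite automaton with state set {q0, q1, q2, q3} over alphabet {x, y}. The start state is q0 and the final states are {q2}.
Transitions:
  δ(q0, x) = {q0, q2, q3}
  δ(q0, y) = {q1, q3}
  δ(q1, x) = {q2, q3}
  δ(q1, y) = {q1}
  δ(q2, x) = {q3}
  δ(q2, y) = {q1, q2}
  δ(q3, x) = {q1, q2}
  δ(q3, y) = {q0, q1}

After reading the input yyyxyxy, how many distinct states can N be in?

4

Start: {q0}
read y: {q1, q3}
read y: {q0, q1}
read y: {q1, q3}
read x: {q1, q2, q3}
read y: {q0, q1, q2}
read x: {q0, q2, q3}
read y: {q0, q1, q2, q3}
Final reachable set {q0, q1, q2, q3} has 4 states.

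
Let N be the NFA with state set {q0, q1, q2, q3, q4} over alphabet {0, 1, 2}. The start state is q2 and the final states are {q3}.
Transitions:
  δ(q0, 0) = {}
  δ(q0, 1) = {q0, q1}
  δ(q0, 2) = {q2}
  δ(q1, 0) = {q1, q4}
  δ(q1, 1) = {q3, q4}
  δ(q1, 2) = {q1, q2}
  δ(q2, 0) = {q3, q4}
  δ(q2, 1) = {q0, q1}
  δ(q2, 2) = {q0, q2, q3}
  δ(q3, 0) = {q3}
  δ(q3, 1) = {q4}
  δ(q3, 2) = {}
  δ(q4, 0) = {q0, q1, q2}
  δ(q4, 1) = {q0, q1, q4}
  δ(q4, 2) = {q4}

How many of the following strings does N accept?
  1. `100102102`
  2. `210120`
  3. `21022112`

2

`100102102`: accepted
`210120`: accepted
`21022112`: rejected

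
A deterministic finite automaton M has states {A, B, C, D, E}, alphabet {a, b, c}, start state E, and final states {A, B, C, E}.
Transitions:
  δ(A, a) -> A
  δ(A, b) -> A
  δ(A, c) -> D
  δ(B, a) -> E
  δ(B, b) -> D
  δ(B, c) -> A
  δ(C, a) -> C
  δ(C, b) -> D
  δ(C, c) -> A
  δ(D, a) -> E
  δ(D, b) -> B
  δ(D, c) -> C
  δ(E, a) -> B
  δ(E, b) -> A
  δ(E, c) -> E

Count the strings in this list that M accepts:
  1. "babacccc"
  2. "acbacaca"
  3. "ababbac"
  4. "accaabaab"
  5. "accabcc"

"babacccc": rejected
"acbacaca": accepted
"ababbac": rejected
"accaabaab": rejected
"accabcc": accepted

2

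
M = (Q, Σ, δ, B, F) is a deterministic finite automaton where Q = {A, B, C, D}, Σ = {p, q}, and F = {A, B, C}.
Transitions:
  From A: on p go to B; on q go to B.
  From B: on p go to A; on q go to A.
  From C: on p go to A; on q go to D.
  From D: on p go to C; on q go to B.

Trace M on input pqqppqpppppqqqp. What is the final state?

B --p--> A
A --q--> B
B --q--> A
A --p--> B
B --p--> A
A --q--> B
B --p--> A
A --p--> B
B --p--> A
A --p--> B
B --p--> A
A --q--> B
B --q--> A
A --q--> B
B --p--> A

A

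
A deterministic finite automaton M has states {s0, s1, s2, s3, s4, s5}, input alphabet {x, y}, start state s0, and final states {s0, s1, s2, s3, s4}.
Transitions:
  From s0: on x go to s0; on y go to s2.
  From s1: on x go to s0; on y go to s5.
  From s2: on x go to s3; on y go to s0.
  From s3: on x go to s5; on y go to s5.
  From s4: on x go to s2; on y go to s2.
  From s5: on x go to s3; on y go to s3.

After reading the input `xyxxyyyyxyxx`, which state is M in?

s5

s0 --x--> s0
s0 --y--> s2
s2 --x--> s3
s3 --x--> s5
s5 --y--> s3
s3 --y--> s5
s5 --y--> s3
s3 --y--> s5
s5 --x--> s3
s3 --y--> s5
s5 --x--> s3
s3 --x--> s5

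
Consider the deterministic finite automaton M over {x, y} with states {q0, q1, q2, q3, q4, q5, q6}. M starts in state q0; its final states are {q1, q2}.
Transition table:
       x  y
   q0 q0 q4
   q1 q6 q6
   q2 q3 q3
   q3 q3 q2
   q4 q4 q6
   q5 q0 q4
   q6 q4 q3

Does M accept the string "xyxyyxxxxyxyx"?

rejected

q0 --x--> q0
q0 --y--> q4
q4 --x--> q4
q4 --y--> q6
q6 --y--> q3
q3 --x--> q3
q3 --x--> q3
q3 --x--> q3
q3 --x--> q3
q3 --y--> q2
q2 --x--> q3
q3 --y--> q2
q2 --x--> q3
End in state q3, which is not an accepting state.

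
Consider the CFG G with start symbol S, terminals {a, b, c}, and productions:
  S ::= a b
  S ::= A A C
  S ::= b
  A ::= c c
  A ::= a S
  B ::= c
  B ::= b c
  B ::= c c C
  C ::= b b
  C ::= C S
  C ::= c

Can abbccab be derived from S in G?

no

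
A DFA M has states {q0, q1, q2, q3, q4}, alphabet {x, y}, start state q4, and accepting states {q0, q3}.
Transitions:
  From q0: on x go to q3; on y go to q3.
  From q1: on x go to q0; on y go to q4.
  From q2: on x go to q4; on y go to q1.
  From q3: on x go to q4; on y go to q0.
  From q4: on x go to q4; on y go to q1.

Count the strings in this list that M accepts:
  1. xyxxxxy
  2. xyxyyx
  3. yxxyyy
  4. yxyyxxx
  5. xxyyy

xyxxxxy: rejected
xyxyyx: accepted
yxxyyy: accepted
yxyyxxx: rejected
xxyyy: rejected

2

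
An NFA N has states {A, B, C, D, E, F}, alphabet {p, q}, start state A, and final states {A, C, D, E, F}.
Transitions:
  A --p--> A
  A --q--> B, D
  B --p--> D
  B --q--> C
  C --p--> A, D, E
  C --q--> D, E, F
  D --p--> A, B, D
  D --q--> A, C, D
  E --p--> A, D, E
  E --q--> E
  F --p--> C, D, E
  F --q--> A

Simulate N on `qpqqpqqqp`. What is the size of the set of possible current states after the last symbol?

Start: {A}
read q: {B, D}
read p: {A, B, D}
read q: {A, B, C, D}
read q: {A, B, C, D, E, F}
read p: {A, B, C, D, E}
read q: {A, B, C, D, E, F}
read q: {A, B, C, D, E, F}
read q: {A, B, C, D, E, F}
read p: {A, B, C, D, E}
Final reachable set {A, B, C, D, E} has 5 states.

5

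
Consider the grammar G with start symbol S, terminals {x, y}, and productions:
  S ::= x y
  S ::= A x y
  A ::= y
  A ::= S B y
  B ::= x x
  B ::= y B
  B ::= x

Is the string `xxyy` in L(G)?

no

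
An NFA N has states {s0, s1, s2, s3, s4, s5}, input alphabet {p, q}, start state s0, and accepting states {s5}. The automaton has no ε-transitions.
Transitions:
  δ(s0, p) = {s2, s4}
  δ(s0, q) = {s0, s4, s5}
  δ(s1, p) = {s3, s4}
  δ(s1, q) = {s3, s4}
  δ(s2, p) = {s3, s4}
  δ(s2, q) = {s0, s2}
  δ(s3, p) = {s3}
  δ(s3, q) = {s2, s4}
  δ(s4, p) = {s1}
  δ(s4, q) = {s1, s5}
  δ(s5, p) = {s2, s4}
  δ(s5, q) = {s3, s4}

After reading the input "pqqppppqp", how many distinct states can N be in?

4

Start: {s0}
read p: {s2, s4}
read q: {s0, s1, s2, s5}
read q: {s0, s2, s3, s4, s5}
read p: {s1, s2, s3, s4}
read p: {s1, s3, s4}
read p: {s1, s3, s4}
read p: {s1, s3, s4}
read q: {s1, s2, s3, s4, s5}
read p: {s1, s2, s3, s4}
Final reachable set {s1, s2, s3, s4} has 4 states.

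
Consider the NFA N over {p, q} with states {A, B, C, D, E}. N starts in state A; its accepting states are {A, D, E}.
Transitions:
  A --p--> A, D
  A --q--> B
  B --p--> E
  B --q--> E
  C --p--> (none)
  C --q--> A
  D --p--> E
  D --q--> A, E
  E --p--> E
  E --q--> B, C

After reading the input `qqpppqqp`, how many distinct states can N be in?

Start: {A}
read q: {B}
read q: {E}
read p: {E}
read p: {E}
read p: {E}
read q: {B, C}
read q: {A, E}
read p: {A, D, E}
Final reachable set {A, D, E} has 3 states.

3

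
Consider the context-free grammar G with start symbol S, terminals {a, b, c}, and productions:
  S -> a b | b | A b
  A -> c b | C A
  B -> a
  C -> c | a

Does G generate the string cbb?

yes

S ⇒ Ab ⇒ cbb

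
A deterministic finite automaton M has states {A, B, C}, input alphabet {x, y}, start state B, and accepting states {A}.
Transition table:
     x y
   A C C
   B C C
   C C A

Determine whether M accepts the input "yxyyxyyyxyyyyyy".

rejected

B --y--> C
C --x--> C
C --y--> A
A --y--> C
C --x--> C
C --y--> A
A --y--> C
C --y--> A
A --x--> C
C --y--> A
A --y--> C
C --y--> A
A --y--> C
C --y--> A
A --y--> C
End in state C, which is not an accepting state.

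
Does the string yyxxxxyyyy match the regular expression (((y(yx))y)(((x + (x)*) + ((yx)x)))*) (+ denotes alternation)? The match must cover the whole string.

no

No split of yyxxxxyyyy into u·v has ((y(yx))y) matching u and (((x+(x)*)+((yx)x)))* matching v.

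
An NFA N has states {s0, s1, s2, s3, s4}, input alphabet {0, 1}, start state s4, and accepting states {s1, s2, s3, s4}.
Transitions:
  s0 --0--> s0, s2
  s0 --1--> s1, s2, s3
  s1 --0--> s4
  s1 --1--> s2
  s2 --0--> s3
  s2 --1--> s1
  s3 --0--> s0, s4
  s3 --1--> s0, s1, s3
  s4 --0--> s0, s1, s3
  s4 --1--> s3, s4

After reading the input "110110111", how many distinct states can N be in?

Start: {s4}
read 1: {s3, s4}
read 1: {s0, s1, s3, s4}
read 0: {s0, s1, s2, s3, s4}
read 1: {s0, s1, s2, s3, s4}
read 1: {s0, s1, s2, s3, s4}
read 0: {s0, s1, s2, s3, s4}
read 1: {s0, s1, s2, s3, s4}
read 1: {s0, s1, s2, s3, s4}
read 1: {s0, s1, s2, s3, s4}
Final reachable set {s0, s1, s2, s3, s4} has 5 states.

5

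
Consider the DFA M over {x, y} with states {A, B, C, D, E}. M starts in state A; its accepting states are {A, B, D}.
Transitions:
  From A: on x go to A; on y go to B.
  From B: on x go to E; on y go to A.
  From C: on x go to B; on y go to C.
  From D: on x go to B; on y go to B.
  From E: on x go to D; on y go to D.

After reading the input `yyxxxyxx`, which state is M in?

D

A --y--> B
B --y--> A
A --x--> A
A --x--> A
A --x--> A
A --y--> B
B --x--> E
E --x--> D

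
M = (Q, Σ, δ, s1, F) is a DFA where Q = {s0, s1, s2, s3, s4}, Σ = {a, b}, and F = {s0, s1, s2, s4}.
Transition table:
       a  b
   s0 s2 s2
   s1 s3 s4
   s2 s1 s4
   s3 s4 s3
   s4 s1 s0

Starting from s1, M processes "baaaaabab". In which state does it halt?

s0

s1 --b--> s4
s4 --a--> s1
s1 --a--> s3
s3 --a--> s4
s4 --a--> s1
s1 --a--> s3
s3 --b--> s3
s3 --a--> s4
s4 --b--> s0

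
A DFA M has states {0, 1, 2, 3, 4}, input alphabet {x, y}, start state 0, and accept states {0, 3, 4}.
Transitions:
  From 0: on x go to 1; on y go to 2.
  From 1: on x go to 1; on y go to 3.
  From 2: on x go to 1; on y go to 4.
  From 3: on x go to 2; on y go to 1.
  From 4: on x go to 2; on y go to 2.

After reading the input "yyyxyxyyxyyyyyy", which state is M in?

1

0 --y--> 2
2 --y--> 4
4 --y--> 2
2 --x--> 1
1 --y--> 3
3 --x--> 2
2 --y--> 4
4 --y--> 2
2 --x--> 1
1 --y--> 3
3 --y--> 1
1 --y--> 3
3 --y--> 1
1 --y--> 3
3 --y--> 1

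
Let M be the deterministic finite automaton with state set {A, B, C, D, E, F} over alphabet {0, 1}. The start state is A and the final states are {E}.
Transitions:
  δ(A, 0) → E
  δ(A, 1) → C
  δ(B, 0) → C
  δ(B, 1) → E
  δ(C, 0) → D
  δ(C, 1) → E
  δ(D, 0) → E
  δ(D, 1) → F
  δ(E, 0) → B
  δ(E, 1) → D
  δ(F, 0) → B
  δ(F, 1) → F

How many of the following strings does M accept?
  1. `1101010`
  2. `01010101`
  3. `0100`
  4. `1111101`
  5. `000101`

2

`1101010`: rejected
`01010101`: rejected
`0100`: rejected
`1111101`: accepted
`000101`: accepted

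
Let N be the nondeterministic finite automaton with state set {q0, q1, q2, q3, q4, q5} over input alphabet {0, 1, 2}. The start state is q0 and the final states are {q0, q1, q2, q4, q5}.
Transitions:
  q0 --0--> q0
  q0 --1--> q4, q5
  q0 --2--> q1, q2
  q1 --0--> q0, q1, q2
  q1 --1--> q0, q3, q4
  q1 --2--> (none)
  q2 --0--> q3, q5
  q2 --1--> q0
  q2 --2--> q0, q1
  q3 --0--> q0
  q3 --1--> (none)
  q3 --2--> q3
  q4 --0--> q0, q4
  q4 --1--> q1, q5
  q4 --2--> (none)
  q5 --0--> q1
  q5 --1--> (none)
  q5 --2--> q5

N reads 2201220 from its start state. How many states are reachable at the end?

3

Start: {q0}
read 2: {q1, q2}
read 2: {q0, q1}
read 0: {q0, q1, q2}
read 1: {q0, q3, q4, q5}
read 2: {q1, q2, q3, q5}
read 2: {q0, q1, q3, q5}
read 0: {q0, q1, q2}
Final reachable set {q0, q1, q2} has 3 states.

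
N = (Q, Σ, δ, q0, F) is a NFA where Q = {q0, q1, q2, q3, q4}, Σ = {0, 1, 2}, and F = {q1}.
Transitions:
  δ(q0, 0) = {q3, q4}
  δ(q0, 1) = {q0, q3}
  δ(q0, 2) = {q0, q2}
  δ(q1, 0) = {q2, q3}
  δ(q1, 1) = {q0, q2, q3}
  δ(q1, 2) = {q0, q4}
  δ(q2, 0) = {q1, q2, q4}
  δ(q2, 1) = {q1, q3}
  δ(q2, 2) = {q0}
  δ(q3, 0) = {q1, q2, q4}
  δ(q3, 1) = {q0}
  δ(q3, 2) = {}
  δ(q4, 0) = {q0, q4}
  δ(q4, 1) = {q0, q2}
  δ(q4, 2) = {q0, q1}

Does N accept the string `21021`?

Start: {q0}
read 2: {q0, q2}
read 1: {q0, q1, q3}
read 0: {q1, q2, q3, q4}
read 2: {q0, q1, q4}
read 1: {q0, q2, q3}
Reachable ∩ accepting = {} — empty.

rejected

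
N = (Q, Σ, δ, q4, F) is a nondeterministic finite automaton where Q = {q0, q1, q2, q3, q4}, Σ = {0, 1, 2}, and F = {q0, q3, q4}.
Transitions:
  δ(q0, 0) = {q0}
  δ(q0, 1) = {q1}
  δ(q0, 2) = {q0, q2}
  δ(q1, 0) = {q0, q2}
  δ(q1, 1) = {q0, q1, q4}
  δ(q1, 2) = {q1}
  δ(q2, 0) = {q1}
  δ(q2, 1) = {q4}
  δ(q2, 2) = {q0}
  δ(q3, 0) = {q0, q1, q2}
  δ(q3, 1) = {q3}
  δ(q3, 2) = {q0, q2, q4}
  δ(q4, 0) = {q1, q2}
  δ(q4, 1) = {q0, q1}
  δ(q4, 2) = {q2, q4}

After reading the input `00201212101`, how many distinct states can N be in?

3

Start: {q4}
read 0: {q1, q2}
read 0: {q0, q1, q2}
read 2: {q0, q1, q2}
read 0: {q0, q1, q2}
read 1: {q0, q1, q4}
read 2: {q0, q1, q2, q4}
read 1: {q0, q1, q4}
read 2: {q0, q1, q2, q4}
read 1: {q0, q1, q4}
read 0: {q0, q1, q2}
read 1: {q0, q1, q4}
Final reachable set {q0, q1, q4} has 3 states.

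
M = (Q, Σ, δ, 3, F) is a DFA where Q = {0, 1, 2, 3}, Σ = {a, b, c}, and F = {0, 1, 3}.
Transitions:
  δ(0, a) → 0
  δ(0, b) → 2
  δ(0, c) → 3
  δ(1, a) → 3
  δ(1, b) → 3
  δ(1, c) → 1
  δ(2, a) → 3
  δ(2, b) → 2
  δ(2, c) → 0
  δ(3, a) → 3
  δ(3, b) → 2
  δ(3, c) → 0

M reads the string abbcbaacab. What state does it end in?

2

3 --a--> 3
3 --b--> 2
2 --b--> 2
2 --c--> 0
0 --b--> 2
2 --a--> 3
3 --a--> 3
3 --c--> 0
0 --a--> 0
0 --b--> 2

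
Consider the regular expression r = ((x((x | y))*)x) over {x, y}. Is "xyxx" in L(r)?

yes

Split as xyx·x: (x((x|y))*) matches xyx and x matches x.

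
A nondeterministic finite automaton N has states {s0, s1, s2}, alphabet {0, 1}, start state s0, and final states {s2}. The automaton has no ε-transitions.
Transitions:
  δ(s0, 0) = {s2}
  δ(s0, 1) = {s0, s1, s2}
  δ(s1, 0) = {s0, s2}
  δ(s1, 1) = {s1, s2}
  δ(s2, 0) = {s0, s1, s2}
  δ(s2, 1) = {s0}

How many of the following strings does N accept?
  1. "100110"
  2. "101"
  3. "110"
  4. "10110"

4

"100110": accepted
"101": accepted
"110": accepted
"10110": accepted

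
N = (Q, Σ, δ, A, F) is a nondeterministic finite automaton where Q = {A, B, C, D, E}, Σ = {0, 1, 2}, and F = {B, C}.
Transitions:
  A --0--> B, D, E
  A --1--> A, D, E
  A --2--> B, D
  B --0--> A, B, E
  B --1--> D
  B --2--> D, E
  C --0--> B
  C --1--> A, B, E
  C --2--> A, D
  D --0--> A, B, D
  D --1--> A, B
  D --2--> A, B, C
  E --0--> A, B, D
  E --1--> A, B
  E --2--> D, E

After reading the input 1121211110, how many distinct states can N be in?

Start: {A}
read 1: {A, D, E}
read 1: {A, B, D, E}
read 2: {A, B, C, D, E}
read 1: {A, B, D, E}
read 2: {A, B, C, D, E}
read 1: {A, B, D, E}
read 1: {A, B, D, E}
read 1: {A, B, D, E}
read 1: {A, B, D, E}
read 0: {A, B, D, E}
Final reachable set {A, B, D, E} has 4 states.

4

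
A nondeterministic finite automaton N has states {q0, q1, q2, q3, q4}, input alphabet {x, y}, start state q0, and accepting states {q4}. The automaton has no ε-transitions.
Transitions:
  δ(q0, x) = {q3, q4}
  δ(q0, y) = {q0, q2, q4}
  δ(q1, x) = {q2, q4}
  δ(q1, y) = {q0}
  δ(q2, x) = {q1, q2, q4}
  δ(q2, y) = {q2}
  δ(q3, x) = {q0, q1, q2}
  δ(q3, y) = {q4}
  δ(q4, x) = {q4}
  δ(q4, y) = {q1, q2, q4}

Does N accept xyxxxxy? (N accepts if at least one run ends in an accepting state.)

Start: {q0}
read x: {q3, q4}
read y: {q1, q2, q4}
read x: {q1, q2, q4}
read x: {q1, q2, q4}
read x: {q1, q2, q4}
read x: {q1, q2, q4}
read y: {q0, q1, q2, q4}
Reachable ∩ accepting = {q4} — nonempty.

accepted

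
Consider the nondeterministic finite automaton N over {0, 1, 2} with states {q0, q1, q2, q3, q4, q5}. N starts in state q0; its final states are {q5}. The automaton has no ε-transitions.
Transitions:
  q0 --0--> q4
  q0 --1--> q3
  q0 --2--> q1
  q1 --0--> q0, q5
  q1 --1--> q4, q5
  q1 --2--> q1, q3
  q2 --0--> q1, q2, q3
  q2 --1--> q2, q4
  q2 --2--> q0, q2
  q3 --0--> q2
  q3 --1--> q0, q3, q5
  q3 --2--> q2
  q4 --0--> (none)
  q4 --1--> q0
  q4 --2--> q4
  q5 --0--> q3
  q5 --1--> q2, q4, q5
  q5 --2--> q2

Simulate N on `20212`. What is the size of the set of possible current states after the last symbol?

Start: {q0}
read 2: {q1}
read 0: {q0, q5}
read 2: {q1, q2}
read 1: {q2, q4, q5}
read 2: {q0, q2, q4}
Final reachable set {q0, q2, q4} has 3 states.

3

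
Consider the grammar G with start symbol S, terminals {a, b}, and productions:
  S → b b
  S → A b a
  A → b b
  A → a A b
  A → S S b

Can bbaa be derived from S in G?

no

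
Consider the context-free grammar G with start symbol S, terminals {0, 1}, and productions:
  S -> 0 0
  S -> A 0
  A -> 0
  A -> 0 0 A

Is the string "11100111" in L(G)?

no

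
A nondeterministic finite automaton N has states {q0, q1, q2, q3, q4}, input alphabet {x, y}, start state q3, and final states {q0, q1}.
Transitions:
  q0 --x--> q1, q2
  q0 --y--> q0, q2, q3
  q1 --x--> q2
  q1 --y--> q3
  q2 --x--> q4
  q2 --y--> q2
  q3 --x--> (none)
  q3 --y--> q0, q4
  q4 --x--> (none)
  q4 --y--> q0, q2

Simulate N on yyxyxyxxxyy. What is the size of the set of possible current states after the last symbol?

Start: {q3}
read y: {q0, q4}
read y: {q0, q2, q3}
read x: {q1, q2, q4}
read y: {q0, q2, q3}
read x: {q1, q2, q4}
read y: {q0, q2, q3}
read x: {q1, q2, q4}
read x: {q2, q4}
read x: {q4}
read y: {q0, q2}
read y: {q0, q2, q3}
Final reachable set {q0, q2, q3} has 3 states.

3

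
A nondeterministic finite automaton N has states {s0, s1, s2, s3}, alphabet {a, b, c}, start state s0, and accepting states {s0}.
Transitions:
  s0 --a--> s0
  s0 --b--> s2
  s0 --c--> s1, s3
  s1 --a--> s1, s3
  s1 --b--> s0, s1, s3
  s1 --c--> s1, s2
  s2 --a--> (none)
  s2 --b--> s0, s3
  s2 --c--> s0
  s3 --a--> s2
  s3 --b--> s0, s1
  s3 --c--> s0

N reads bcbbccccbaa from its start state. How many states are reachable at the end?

Start: {s0}
read b: {s2}
read c: {s0}
read b: {s2}
read b: {s0, s3}
read c: {s0, s1, s3}
read c: {s0, s1, s2, s3}
read c: {s0, s1, s2, s3}
read c: {s0, s1, s2, s3}
read b: {s0, s1, s2, s3}
read a: {s0, s1, s2, s3}
read a: {s0, s1, s2, s3}
Final reachable set {s0, s1, s2, s3} has 4 states.

4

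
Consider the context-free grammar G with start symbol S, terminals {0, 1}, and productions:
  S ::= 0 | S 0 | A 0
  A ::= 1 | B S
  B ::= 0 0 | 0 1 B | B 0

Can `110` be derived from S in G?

no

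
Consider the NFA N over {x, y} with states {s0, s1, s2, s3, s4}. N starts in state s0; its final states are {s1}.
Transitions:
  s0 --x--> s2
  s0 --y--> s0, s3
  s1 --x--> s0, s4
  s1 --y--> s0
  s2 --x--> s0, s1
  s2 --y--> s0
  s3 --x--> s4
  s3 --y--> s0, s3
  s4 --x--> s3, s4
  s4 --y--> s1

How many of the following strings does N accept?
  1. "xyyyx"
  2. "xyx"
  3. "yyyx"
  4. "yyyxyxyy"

0

"xyyyx": rejected
"xyx": rejected
"yyyx": rejected
"yyyxyxyy": rejected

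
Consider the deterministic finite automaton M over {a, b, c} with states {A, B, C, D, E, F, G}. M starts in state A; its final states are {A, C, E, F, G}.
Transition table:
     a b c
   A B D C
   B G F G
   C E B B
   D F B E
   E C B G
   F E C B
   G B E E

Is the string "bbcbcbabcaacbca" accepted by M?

A --b--> D
D --b--> B
B --c--> G
G --b--> E
E --c--> G
G --b--> E
E --a--> C
C --b--> B
B --c--> G
G --a--> B
B --a--> G
G --c--> E
E --b--> B
B --c--> G
G --a--> B
End in state B, which is not an accepting state.

rejected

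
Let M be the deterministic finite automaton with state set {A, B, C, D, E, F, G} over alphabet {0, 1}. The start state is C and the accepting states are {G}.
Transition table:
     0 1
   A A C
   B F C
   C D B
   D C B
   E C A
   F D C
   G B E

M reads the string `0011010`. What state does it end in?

C --0--> D
D --0--> C
C --1--> B
B --1--> C
C --0--> D
D --1--> B
B --0--> F

F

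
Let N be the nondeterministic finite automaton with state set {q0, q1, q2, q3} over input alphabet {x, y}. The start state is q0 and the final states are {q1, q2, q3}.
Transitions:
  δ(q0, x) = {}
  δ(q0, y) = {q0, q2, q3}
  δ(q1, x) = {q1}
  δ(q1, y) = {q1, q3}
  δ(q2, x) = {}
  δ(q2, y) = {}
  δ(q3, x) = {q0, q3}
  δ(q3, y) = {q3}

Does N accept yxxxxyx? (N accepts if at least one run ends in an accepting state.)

accepted

Start: {q0}
read y: {q0, q2, q3}
read x: {q0, q3}
read x: {q0, q3}
read x: {q0, q3}
read x: {q0, q3}
read y: {q0, q2, q3}
read x: {q0, q3}
Reachable ∩ accepting = {q3} — nonempty.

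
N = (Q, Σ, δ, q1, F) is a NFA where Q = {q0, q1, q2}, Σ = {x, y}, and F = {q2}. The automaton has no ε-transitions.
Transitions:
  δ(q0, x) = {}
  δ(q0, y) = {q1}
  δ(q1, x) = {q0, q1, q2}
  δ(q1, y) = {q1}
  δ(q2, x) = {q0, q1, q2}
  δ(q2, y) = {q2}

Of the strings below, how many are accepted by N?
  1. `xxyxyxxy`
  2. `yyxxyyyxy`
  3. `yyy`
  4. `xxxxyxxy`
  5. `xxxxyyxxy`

`xxyxyxxy`: accepted
`yyxxyyyxy`: accepted
`yyy`: rejected
`xxxxyxxy`: accepted
`xxxxyyxxy`: accepted

4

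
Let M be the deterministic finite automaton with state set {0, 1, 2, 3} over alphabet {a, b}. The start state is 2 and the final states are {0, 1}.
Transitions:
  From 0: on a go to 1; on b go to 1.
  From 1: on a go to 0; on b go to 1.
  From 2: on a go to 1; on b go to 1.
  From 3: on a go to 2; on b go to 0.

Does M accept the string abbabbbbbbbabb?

2 --a--> 1
1 --b--> 1
1 --b--> 1
1 --a--> 0
0 --b--> 1
1 --b--> 1
1 --b--> 1
1 --b--> 1
1 --b--> 1
1 --b--> 1
1 --b--> 1
1 --a--> 0
0 --b--> 1
1 --b--> 1
End in state 1, which is an accepting state.

accepted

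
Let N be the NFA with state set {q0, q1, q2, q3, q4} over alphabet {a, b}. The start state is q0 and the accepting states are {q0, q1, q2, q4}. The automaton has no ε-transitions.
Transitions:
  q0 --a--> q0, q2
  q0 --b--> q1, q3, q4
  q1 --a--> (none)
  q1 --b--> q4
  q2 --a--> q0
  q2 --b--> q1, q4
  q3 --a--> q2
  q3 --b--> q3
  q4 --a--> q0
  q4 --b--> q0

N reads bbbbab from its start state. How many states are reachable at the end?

Start: {q0}
read b: {q1, q3, q4}
read b: {q0, q3, q4}
read b: {q0, q1, q3, q4}
read b: {q0, q1, q3, q4}
read a: {q0, q2}
read b: {q1, q3, q4}
Final reachable set {q1, q3, q4} has 3 states.

3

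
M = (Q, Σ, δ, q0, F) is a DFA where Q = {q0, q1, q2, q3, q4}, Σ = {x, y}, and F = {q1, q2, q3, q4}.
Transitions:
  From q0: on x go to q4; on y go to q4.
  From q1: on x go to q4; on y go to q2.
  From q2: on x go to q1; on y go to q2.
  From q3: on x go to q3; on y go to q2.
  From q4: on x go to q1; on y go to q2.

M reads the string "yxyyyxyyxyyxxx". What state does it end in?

q0 --y--> q4
q4 --x--> q1
q1 --y--> q2
q2 --y--> q2
q2 --y--> q2
q2 --x--> q1
q1 --y--> q2
q2 --y--> q2
q2 --x--> q1
q1 --y--> q2
q2 --y--> q2
q2 --x--> q1
q1 --x--> q4
q4 --x--> q1

q1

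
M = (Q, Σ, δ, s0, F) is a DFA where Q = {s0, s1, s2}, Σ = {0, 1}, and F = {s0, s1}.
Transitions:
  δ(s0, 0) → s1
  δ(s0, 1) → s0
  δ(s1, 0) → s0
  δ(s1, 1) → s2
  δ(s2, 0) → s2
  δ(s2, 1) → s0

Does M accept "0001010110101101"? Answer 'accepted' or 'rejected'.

s0 --0--> s1
s1 --0--> s0
s0 --0--> s1
s1 --1--> s2
s2 --0--> s2
s2 --1--> s0
s0 --0--> s1
s1 --1--> s2
s2 --1--> s0
s0 --0--> s1
s1 --1--> s2
s2 --0--> s2
s2 --1--> s0
s0 --1--> s0
s0 --0--> s1
s1 --1--> s2
End in state s2, which is not an accepting state.

rejected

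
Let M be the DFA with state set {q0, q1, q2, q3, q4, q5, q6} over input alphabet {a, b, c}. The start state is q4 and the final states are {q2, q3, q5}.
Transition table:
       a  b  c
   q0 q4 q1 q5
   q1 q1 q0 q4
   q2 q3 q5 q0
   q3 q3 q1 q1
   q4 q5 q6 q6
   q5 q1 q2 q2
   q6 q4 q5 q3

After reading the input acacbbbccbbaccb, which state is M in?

q6

q4 --a--> q5
q5 --c--> q2
q2 --a--> q3
q3 --c--> q1
q1 --b--> q0
q0 --b--> q1
q1 --b--> q0
q0 --c--> q5
q5 --c--> q2
q2 --b--> q5
q5 --b--> q2
q2 --a--> q3
q3 --c--> q1
q1 --c--> q4
q4 --b--> q6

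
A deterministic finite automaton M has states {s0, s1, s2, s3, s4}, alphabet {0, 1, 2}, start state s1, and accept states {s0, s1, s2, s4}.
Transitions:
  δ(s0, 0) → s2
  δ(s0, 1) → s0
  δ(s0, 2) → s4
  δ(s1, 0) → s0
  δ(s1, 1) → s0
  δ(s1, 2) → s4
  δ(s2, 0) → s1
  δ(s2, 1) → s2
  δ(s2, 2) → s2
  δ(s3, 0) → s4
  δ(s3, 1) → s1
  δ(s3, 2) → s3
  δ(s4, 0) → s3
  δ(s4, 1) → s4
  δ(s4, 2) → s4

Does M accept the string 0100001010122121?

s1 --0--> s0
s0 --1--> s0
s0 --0--> s2
s2 --0--> s1
s1 --0--> s0
s0 --0--> s2
s2 --1--> s2
s2 --0--> s1
s1 --1--> s0
s0 --0--> s2
s2 --1--> s2
s2 --2--> s2
s2 --2--> s2
s2 --1--> s2
s2 --2--> s2
s2 --1--> s2
End in state s2, which is an accepting state.

accepted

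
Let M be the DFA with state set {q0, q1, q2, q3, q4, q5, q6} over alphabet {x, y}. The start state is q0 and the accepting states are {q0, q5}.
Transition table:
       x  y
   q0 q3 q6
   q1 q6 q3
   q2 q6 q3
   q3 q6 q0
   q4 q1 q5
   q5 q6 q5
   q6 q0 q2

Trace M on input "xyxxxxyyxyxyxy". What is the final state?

q0 --x--> q3
q3 --y--> q0
q0 --x--> q3
q3 --x--> q6
q6 --x--> q0
q0 --x--> q3
q3 --y--> q0
q0 --y--> q6
q6 --x--> q0
q0 --y--> q6
q6 --x--> q0
q0 --y--> q6
q6 --x--> q0
q0 --y--> q6

q6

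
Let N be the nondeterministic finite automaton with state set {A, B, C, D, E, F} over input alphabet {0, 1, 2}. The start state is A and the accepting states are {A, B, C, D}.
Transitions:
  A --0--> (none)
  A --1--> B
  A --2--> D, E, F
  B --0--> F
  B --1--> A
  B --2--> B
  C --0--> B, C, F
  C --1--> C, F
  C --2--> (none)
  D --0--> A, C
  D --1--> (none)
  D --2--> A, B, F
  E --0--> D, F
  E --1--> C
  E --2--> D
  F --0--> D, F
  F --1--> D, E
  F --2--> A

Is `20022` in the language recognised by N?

accepted

Start: {A}
read 2: {D, E, F}
read 0: {A, C, D, F}
read 0: {A, B, C, D, F}
read 2: {A, B, D, E, F}
read 2: {A, B, D, E, F}
Reachable ∩ accepting = {A, B, D} — nonempty.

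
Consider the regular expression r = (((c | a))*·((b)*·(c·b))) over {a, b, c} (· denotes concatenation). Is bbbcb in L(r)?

yes

Split as ε·bbbcb: ((c|a))* matches ε and ((b)*·(c·b)) matches bbbcb.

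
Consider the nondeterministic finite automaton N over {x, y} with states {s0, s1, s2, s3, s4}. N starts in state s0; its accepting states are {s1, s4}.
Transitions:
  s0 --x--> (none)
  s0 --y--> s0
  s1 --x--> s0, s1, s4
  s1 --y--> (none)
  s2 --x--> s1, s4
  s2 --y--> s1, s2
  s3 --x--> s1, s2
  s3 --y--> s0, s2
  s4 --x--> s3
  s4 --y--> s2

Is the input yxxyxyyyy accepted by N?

rejected

Start: {s0}
read y: {s0}
read x: {}
The reachable set is empty and stays empty for the remaining 7 symbols.
Reachable ∩ accepting = {} — empty.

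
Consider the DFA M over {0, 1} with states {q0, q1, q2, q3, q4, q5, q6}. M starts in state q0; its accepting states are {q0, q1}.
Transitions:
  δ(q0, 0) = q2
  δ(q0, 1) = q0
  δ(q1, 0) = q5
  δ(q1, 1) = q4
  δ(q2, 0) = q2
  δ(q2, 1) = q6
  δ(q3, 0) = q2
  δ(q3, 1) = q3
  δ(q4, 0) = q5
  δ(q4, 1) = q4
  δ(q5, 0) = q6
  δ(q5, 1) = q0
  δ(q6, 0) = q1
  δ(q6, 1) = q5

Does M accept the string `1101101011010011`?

q0 --1--> q0
q0 --1--> q0
q0 --0--> q2
q2 --1--> q6
q6 --1--> q5
q5 --0--> q6
q6 --1--> q5
q5 --0--> q6
q6 --1--> q5
q5 --1--> q0
q0 --0--> q2
q2 --1--> q6
q6 --0--> q1
q1 --0--> q5
q5 --1--> q0
q0 --1--> q0
End in state q0, which is an accepting state.

accepted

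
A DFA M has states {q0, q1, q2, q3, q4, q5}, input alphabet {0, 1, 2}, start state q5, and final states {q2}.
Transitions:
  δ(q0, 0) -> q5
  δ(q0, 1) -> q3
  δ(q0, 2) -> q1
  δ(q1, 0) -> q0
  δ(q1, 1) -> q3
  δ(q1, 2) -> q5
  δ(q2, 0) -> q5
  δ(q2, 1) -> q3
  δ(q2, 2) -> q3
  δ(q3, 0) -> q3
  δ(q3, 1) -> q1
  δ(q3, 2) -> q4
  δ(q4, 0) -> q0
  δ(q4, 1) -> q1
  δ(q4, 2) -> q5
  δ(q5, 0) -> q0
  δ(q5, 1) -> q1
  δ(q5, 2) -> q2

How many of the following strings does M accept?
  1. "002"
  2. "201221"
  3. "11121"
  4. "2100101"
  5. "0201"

"002": accepted
"201221": rejected
"11121": rejected
"2100101": rejected
"0201": rejected

1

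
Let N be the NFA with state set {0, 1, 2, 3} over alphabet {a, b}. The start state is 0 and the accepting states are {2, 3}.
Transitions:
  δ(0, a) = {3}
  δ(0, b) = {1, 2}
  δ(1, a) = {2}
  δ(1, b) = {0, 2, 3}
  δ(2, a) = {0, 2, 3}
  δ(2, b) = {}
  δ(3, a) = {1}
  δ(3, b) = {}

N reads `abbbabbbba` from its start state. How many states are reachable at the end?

0

Start: {0}
read a: {3}
read b: {}
The reachable set is empty and stays empty for the remaining 8 symbols.
Final reachable set {} has 0 states.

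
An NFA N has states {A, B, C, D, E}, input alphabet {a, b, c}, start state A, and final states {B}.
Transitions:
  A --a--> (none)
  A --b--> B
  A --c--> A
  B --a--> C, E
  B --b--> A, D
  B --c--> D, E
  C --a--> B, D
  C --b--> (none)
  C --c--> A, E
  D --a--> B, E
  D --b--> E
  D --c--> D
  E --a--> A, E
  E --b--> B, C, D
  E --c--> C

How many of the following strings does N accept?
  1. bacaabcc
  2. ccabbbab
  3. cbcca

1

bacaabcc: rejected
ccabbbab: rejected
cbcca: accepted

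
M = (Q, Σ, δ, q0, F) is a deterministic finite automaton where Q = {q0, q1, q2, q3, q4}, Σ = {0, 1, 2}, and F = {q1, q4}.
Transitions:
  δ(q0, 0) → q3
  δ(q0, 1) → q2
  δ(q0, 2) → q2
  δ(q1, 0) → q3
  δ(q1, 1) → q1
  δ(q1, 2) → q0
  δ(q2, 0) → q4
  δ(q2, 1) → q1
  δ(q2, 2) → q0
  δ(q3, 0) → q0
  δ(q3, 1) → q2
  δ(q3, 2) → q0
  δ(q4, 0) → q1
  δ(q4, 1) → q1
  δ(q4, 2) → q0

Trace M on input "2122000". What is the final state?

q3

q0 --2--> q2
q2 --1--> q1
q1 --2--> q0
q0 --2--> q2
q2 --0--> q4
q4 --0--> q1
q1 --0--> q3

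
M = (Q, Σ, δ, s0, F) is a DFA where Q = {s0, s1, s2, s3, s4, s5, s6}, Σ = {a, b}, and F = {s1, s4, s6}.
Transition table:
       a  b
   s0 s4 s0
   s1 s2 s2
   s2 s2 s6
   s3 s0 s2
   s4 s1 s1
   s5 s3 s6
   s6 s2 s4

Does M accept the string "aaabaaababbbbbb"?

s0 --a--> s4
s4 --a--> s1
s1 --a--> s2
s2 --b--> s6
s6 --a--> s2
s2 --a--> s2
s2 --a--> s2
s2 --b--> s6
s6 --a--> s2
s2 --b--> s6
s6 --b--> s4
s4 --b--> s1
s1 --b--> s2
s2 --b--> s6
s6 --b--> s4
End in state s4, which is an accepting state.

accepted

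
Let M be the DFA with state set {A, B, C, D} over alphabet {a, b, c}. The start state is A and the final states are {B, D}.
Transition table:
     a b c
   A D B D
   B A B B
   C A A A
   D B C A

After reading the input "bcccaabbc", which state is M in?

D

A --b--> B
B --c--> B
B --c--> B
B --c--> B
B --a--> A
A --a--> D
D --b--> C
C --b--> A
A --c--> D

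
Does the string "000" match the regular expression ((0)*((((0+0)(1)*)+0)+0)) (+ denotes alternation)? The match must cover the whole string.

yes

Split as 00·0: (0)* matches 00 and ((((0+0)(1)*)+0)+0) matches 0.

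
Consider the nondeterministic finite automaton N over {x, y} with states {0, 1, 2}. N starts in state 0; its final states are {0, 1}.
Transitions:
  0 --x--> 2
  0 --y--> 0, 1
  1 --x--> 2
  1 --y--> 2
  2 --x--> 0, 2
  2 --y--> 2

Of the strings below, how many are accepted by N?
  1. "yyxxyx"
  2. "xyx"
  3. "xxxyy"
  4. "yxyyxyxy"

4

"yyxxyx": accepted
"xyx": accepted
"xxxyy": accepted
"yxyyxyxy": accepted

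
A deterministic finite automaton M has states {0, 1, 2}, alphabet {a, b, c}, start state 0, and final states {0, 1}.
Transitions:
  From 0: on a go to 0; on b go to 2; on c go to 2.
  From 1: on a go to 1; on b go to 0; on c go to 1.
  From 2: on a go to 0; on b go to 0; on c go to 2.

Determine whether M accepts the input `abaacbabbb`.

0 --a--> 0
0 --b--> 2
2 --a--> 0
0 --a--> 0
0 --c--> 2
2 --b--> 0
0 --a--> 0
0 --b--> 2
2 --b--> 0
0 --b--> 2
End in state 2, which is not an accepting state.

rejected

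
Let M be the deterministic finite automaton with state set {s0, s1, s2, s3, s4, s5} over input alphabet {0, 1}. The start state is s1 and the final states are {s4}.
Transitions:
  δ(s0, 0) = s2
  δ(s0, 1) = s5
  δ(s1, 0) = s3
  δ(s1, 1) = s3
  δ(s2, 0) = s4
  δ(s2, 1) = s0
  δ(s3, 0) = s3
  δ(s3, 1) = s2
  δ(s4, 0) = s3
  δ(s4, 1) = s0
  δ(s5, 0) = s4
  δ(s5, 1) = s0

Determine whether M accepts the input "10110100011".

rejected

s1 --1--> s3
s3 --0--> s3
s3 --1--> s2
s2 --1--> s0
s0 --0--> s2
s2 --1--> s0
s0 --0--> s2
s2 --0--> s4
s4 --0--> s3
s3 --1--> s2
s2 --1--> s0
End in state s0, which is not an accepting state.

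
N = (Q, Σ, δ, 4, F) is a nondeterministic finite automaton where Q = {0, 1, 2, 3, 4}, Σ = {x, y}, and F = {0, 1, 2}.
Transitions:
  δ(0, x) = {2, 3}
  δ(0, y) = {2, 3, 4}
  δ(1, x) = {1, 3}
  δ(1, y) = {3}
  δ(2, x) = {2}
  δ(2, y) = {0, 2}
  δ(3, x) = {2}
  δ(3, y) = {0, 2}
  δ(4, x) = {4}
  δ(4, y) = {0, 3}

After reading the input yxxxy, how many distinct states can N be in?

2

Start: {4}
read y: {0, 3}
read x: {2, 3}
read x: {2}
read x: {2}
read y: {0, 2}
Final reachable set {0, 2} has 2 states.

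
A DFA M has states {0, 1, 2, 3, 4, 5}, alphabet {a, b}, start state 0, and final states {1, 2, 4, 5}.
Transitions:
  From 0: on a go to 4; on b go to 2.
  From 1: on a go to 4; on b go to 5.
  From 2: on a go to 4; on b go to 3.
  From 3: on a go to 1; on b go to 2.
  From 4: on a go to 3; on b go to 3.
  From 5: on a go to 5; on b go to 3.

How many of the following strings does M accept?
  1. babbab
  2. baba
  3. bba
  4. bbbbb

babbab: rejected
baba: accepted
bba: accepted
bbbbb: accepted

3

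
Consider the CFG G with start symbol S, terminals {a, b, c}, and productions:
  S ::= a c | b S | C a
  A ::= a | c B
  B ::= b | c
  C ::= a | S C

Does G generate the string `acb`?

no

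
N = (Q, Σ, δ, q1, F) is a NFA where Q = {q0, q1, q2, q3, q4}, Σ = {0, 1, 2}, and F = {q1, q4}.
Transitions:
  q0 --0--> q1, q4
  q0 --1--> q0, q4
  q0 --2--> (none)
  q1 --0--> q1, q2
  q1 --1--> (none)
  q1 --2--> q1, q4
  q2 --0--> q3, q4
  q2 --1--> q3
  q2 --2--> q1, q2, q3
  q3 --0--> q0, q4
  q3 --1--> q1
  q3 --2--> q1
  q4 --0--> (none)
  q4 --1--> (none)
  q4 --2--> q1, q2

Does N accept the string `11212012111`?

rejected

Start: {q1}
read 1: {}
The reachable set is empty and stays empty for the remaining 10 symbols.
Reachable ∩ accepting = {} — empty.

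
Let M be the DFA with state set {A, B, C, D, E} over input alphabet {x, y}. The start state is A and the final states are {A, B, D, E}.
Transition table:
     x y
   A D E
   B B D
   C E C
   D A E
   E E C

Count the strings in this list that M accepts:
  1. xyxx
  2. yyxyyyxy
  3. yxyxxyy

1

xyxx: accepted
yyxyyyxy: rejected
yxyxxyy: rejected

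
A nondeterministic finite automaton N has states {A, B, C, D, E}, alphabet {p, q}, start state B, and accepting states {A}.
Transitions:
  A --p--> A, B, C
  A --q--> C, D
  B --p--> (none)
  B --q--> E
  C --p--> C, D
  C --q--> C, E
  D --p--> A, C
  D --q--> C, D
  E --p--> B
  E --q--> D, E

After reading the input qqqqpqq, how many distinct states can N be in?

3

Start: {B}
read q: {E}
read q: {D, E}
read q: {C, D, E}
read q: {C, D, E}
read p: {A, B, C, D}
read q: {C, D, E}
read q: {C, D, E}
Final reachable set {C, D, E} has 3 states.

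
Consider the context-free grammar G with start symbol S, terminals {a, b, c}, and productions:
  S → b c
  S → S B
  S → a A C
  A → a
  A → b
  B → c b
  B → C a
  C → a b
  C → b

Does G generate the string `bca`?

no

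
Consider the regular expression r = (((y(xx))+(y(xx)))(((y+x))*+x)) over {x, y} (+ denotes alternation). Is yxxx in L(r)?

yes

Split as yxx·x: ((y(xx))+(y(xx))) matches yxx and (((y+x))*+x) matches x.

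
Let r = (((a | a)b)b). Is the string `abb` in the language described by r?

yes

Split as ab·b: ((a|a)b) matches ab and b matches b.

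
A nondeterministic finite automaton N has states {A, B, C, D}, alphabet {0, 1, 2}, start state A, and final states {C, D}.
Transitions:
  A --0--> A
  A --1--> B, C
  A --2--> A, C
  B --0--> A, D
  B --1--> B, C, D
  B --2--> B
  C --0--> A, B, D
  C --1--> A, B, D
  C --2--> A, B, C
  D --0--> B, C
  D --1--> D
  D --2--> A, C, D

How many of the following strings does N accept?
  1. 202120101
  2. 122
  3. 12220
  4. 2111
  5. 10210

5

202120101: accepted
122: accepted
12220: accepted
2111: accepted
10210: accepted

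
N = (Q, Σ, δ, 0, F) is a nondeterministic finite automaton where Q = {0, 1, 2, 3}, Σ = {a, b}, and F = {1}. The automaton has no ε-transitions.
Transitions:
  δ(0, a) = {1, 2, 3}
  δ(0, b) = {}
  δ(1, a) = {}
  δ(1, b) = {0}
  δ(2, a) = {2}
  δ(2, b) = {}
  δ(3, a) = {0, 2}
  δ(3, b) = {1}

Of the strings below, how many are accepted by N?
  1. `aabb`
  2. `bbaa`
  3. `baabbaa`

`aabb`: rejected
`bbaa`: rejected
`baabbaa`: rejected

0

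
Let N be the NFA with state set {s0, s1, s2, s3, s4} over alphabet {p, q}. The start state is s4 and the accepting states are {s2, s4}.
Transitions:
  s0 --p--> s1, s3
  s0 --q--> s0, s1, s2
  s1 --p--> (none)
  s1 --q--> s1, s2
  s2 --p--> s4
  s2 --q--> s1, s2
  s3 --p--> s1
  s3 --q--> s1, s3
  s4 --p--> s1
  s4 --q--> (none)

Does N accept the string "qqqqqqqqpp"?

rejected

Start: {s4}
read q: {}
The reachable set is empty and stays empty for the remaining 9 symbols.
Reachable ∩ accepting = {} — empty.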